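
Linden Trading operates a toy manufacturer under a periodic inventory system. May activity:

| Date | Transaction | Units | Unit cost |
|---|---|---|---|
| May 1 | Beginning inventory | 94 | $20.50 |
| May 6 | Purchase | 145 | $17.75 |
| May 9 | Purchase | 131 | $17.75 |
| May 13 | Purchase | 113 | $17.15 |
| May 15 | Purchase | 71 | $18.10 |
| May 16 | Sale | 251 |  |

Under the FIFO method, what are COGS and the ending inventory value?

May 16, 251 sold [FIFO — oldest first]: 94 @ $20.50 + 145 @ $17.75 + 12 @ $17.75 = $4,713.75
Ending inventory: 119 @ $17.75 + 113 @ $17.15 + 71 @ $18.10 = $5,335.30

COGS = $4,713.75; ending inventory = $5,335.30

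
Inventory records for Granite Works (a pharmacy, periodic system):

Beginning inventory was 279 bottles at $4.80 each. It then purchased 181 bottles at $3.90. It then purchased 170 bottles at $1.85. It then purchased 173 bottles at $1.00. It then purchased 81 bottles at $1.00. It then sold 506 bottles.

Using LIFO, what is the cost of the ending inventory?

Sale 1 (506) [LIFO — newest first]: 81 @ $1.00 + 173 @ $1.00 + 170 @ $1.85 + 82 @ $3.90 = $888.30
Ending inventory: 279 @ $4.80 + 99 @ $3.90 = $1,725.30
Check: goods available $2,613.60 = COGS $888.30 + ending $1,725.30

Ending inventory = $1,725.30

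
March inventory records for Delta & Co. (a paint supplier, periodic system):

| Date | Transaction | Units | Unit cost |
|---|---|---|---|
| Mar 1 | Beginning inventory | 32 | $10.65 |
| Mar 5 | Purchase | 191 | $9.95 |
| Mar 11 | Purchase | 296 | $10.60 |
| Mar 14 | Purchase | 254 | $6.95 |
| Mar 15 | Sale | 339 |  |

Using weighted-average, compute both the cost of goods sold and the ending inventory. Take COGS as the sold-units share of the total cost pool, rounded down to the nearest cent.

COGS = $3,133.07; ending inventory = $4,011.08

Mar 15, sell 339: 339/773 × $7,144.15 → $3,133.07
Ending inventory (cost pool remaining) = $4,011.08
Check: goods available $7,144.15 = COGS $3,133.07 + ending $4,011.08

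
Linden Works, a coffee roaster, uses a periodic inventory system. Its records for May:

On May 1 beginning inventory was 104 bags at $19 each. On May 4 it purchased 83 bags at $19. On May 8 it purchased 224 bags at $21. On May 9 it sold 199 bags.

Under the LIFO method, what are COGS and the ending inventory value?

May 9, 199 sold [LIFO — newest first]: 199 @ $21 = $4,179
Ending inventory: 104 @ $19 + 83 @ $19 + 25 @ $21 = $4,078

COGS = $4,179; ending inventory = $4,078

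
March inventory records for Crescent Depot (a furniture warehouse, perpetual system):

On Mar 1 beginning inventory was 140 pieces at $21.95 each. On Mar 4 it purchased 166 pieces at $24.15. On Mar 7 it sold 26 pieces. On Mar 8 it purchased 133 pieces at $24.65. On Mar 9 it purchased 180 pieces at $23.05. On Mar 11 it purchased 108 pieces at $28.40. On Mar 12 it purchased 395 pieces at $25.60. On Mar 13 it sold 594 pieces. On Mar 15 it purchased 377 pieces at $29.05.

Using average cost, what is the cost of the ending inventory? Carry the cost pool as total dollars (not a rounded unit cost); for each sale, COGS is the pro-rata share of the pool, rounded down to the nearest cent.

Ending inventory = $23,358.41

After Mar 1: 140 on hand, pool $3,073.00 (≈ $21.9500 each)
After Mar 4: 306 on hand, pool $7,081.90 (≈ $23.1435 each)
Mar 7, sell 26: 26/306 × $7,081.90 → $601.73
After Mar 8: 413 on hand, pool $9,758.62 (≈ $23.6286 each)
After Mar 9: 593 on hand, pool $13,907.62 (≈ $23.4530 each)
After Mar 11: 701 on hand, pool $16,974.82 (≈ $24.2151 each)
After Mar 12: 1096 on hand, pool $27,086.82 (≈ $24.7143 each)
Mar 13, sell 594: 594/1096 × $27,086.82 → $14,680.26
After Mar 15: 879 on hand, pool $23,358.41 (≈ $26.5738 each)
Total COGS = $601.73 + $14,680.26 = $15,281.99
Ending inventory (cost pool remaining) = $23,358.41
Check: goods available $38,640.40 = COGS $15,281.99 + ending $23,358.41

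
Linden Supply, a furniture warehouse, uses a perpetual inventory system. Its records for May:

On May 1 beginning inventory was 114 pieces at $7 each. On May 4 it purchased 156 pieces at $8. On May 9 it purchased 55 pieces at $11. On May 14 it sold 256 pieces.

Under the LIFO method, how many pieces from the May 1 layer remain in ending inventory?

May 14, 256 sold [LIFO — newest first]: 55 @ $11 + 156 @ $8 + 45 @ $7 = $2,168
Ending inventory: 69 @ $7 = $483

69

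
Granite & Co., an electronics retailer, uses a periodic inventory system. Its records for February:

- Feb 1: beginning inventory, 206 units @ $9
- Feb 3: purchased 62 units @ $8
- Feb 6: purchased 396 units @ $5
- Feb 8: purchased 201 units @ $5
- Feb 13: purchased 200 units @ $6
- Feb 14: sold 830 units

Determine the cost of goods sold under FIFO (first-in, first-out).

COGS = $5,160

Feb 14, 830 sold [FIFO — oldest first]: 206 @ $9 + 62 @ $8 + 396 @ $5 + 166 @ $5 = $5,160
Ending inventory: 35 @ $5 + 200 @ $6 = $1,375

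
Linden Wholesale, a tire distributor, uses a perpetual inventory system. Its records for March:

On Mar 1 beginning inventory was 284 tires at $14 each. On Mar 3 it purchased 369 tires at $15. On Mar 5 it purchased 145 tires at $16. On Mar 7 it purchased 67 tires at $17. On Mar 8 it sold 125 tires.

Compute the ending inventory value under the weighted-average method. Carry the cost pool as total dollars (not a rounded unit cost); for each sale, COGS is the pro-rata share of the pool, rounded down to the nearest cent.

After Mar 1: 284 on hand, pool $3,976.00 (≈ $14.0000 each)
After Mar 3: 653 on hand, pool $9,511.00 (≈ $14.5651 each)
After Mar 5: 798 on hand, pool $11,831.00 (≈ $14.8258 each)
After Mar 7: 865 on hand, pool $12,970.00 (≈ $14.9942 each)
Mar 8, sell 125: 125/865 × $12,970.00 → $1,874.27
Ending inventory (cost pool remaining) = $11,095.73
Check: goods available $12,970.00 = COGS $1,874.27 + ending $11,095.73

Ending inventory = $11,095.73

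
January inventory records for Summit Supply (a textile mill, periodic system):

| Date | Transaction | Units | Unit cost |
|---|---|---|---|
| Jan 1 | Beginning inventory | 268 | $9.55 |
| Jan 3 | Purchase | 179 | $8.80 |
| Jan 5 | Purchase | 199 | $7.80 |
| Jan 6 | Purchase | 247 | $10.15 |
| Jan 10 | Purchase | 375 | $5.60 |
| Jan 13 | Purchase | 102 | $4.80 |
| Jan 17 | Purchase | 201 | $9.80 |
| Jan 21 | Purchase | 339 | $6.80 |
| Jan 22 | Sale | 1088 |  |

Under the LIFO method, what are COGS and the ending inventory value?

Jan 22, 1088 sold [LIFO — newest first]: 339 @ $6.80 + 201 @ $9.80 + 102 @ $4.80 + 375 @ $5.60 + 71 @ $10.15 = $7,585.25
Ending inventory: 268 @ $9.55 + 179 @ $8.80 + 199 @ $7.80 + 176 @ $10.15 = $7,473.20

COGS = $7,585.25; ending inventory = $7,473.20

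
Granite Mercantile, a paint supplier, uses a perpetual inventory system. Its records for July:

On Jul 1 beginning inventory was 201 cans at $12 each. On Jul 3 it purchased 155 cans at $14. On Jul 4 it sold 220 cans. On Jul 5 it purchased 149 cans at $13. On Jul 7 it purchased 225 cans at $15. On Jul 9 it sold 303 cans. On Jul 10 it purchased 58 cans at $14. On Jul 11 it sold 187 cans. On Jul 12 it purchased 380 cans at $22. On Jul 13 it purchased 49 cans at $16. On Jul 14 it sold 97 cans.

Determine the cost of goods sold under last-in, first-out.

COGS = $11,610

Jul 4, 220 sold [LIFO — newest first]: 155 @ $14 + 65 @ $12 = $2,950
Jul 9, 303 sold [LIFO — newest first]: 225 @ $15 + 78 @ $13 = $4,389
Jul 11, 187 sold [LIFO — newest first]: 58 @ $14 + 71 @ $13 + 58 @ $12 = $2,431
Jul 14, 97 sold [LIFO — newest first]: 49 @ $16 + 48 @ $22 = $1,840
Total COGS = $2,950 + $4,389 + $2,431 + $1,840 = $11,610
Ending inventory: 78 @ $12 + 332 @ $22 = $8,240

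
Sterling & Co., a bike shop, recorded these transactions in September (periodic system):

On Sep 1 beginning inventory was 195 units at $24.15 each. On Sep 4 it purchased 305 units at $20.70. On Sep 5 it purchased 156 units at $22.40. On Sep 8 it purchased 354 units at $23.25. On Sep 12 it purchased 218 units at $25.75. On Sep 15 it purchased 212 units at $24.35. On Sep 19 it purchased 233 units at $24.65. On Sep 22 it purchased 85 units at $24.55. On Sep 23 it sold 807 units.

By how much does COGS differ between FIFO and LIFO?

$1,949.75

FIFO COGS: 195 @ $24.15 + 305 @ $20.70 + 156 @ $22.40 + 151 @ $23.25 = $18,027.90
LIFO COGS: 85 @ $24.55 + 233 @ $24.65 + 212 @ $24.35 + 218 @ $25.75 + 59 @ $23.25 = $19,977.65
Difference = |$18,027.90 − $19,977.65| = $1,949.75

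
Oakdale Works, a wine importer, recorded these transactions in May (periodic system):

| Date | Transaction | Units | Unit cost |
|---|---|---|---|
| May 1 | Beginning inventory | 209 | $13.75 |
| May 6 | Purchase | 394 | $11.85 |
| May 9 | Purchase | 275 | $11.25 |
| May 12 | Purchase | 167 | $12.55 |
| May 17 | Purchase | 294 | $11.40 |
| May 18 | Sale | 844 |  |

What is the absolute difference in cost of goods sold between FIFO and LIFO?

FIFO COGS: 209 @ $13.75 + 394 @ $11.85 + 241 @ $11.25 = $10,253.90
LIFO COGS: 294 @ $11.40 + 167 @ $12.55 + 275 @ $11.25 + 108 @ $11.85 = $9,821.00
Difference = |$10,253.90 − $9,821.00| = $432.90

$432.90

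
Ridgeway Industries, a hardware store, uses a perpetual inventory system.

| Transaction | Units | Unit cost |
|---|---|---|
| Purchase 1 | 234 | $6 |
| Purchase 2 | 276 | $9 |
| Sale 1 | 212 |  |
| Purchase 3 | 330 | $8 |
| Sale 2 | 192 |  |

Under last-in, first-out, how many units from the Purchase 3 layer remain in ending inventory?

Sale 1 (212) [LIFO — newest first]: 212 @ $9 = $1,908
Sale 2 (192) [LIFO — newest first]: 192 @ $8 = $1,536
Total COGS = $1,908 + $1,536 = $3,444
Ending inventory: 234 @ $6 + 64 @ $9 + 138 @ $8 = $3,084

138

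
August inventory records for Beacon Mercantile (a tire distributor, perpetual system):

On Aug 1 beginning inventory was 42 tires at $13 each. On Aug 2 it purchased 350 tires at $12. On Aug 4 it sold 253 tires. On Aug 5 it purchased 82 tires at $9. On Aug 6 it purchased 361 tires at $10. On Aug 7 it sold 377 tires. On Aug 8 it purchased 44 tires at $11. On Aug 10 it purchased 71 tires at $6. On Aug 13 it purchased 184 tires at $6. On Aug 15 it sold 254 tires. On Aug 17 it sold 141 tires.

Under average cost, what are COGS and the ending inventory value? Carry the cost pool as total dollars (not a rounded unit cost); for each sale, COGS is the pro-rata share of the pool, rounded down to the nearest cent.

After Aug 1: 42 on hand, pool $546.00 (≈ $13.0000 each)
After Aug 2: 392 on hand, pool $4,746.00 (≈ $12.1071 each)
Aug 4, sell 253: 253/392 × $4,746.00 → $3,063.10
After Aug 5: 221 on hand, pool $2,420.90 (≈ $10.9543 each)
After Aug 6: 582 on hand, pool $6,030.90 (≈ $10.3624 each)
Aug 7, sell 377: 377/582 × $6,030.90 → $3,906.61
After Aug 8: 249 on hand, pool $2,608.29 (≈ $10.4751 each)
After Aug 10: 320 on hand, pool $3,034.29 (≈ $9.4822 each)
After Aug 13: 504 on hand, pool $4,138.29 (≈ $8.2109 each)
Aug 15, sell 254: 254/504 × $4,138.29 → $2,085.56
Aug 17, sell 141: 141/250 × $2,052.73 → $1,157.73
Total COGS = $3,063.10 + $3,906.61 + $2,085.56 + $1,157.73 = $10,213.00
Ending inventory (cost pool remaining) = $895.00
Check: goods available $11,108.00 = COGS $10,213.00 + ending $895.00

COGS = $10,213.00; ending inventory = $895.00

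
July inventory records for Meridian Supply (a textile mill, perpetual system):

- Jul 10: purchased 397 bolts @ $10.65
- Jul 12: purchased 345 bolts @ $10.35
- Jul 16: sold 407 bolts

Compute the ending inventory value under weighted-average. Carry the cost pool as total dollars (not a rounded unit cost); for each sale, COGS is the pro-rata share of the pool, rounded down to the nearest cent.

Ending inventory = $3,521.03

After Jul 10: 397 on hand, pool $4,228.05 (≈ $10.6500 each)
After Jul 12: 742 on hand, pool $7,798.80 (≈ $10.5105 each)
Jul 16, sell 407: 407/742 × $7,798.80 → $4,277.77
Ending inventory (cost pool remaining) = $3,521.03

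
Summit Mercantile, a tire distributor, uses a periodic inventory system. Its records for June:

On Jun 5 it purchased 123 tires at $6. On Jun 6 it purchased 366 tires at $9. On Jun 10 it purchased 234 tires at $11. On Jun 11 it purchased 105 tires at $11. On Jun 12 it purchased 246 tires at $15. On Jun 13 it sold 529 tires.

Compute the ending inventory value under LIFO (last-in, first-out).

Jun 13, 529 sold [LIFO — newest first]: 246 @ $15 + 105 @ $11 + 178 @ $11 = $6,803
Ending inventory: 123 @ $6 + 366 @ $9 + 56 @ $11 = $4,648

Ending inventory = $4,648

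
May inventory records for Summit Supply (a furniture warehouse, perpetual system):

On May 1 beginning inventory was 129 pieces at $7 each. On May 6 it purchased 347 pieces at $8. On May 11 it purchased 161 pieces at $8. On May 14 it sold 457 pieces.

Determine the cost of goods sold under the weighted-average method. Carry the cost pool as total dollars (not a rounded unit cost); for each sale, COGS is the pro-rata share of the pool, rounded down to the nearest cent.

After May 1: 129 on hand, pool $903.00 (≈ $7.0000 each)
After May 6: 476 on hand, pool $3,679.00 (≈ $7.7290 each)
After May 11: 637 on hand, pool $4,967.00 (≈ $7.7975 each)
May 14, sell 457: 457/637 × $4,967.00 → $3,563.45
Ending inventory (cost pool remaining) = $1,403.55

COGS = $3,563.45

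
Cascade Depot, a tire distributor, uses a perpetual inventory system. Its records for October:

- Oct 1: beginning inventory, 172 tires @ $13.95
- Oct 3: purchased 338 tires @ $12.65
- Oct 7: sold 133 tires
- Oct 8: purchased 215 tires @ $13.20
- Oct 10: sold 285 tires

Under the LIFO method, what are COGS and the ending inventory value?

Oct 7, 133 sold [LIFO — newest first]: 133 @ $12.65 = $1,682.45
Oct 10, 285 sold [LIFO — newest first]: 215 @ $13.20 + 70 @ $12.65 = $3,723.50
Total COGS = $1,682.45 + $3,723.50 = $5,405.95
Ending inventory: 172 @ $13.95 + 135 @ $12.65 = $4,107.15
Check: goods available $9,513.10 = COGS $5,405.95 + ending $4,107.15

COGS = $5,405.95; ending inventory = $4,107.15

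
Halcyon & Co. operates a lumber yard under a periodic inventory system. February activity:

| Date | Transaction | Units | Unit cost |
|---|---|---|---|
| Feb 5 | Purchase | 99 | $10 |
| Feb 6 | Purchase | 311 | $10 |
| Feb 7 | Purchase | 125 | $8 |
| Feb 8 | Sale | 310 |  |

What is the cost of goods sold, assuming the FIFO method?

COGS = $3,100

Feb 8, 310 sold [FIFO — oldest first]: 99 @ $10 + 211 @ $10 = $3,100
Ending inventory: 100 @ $10 + 125 @ $8 = $2,000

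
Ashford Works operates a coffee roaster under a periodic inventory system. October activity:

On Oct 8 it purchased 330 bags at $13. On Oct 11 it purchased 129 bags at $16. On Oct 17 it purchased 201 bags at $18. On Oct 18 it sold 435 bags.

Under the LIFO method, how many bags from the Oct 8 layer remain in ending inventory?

Oct 18, 435 sold [LIFO — newest first]: 201 @ $18 + 129 @ $16 + 105 @ $13 = $7,047
Ending inventory: 225 @ $13 = $2,925

225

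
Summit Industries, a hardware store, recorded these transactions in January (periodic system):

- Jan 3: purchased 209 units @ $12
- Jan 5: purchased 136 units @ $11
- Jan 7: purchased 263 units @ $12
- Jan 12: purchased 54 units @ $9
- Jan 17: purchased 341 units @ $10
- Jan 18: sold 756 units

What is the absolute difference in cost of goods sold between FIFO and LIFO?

FIFO COGS: 209 @ $12 + 136 @ $11 + 263 @ $12 + 54 @ $9 + 94 @ $10 = $8,586
LIFO COGS: 341 @ $10 + 54 @ $9 + 263 @ $12 + 98 @ $11 = $8,130
Difference = |$8,586 − $8,130| = $456

$456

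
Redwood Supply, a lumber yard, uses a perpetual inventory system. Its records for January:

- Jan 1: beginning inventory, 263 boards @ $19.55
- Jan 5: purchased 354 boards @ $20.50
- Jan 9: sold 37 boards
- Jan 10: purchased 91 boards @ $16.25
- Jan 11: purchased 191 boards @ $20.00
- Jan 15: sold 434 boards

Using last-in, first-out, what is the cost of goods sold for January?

COGS = $9,173.25

Jan 9, 37 sold [LIFO — newest first]: 37 @ $20.50 = $758.50
Jan 15, 434 sold [LIFO — newest first]: 191 @ $20.00 + 91 @ $16.25 + 152 @ $20.50 = $8,414.75
Total COGS = $758.50 + $8,414.75 = $9,173.25
Ending inventory: 263 @ $19.55 + 165 @ $20.50 = $8,524.15
Check: goods available $17,697.40 = COGS $9,173.25 + ending $8,524.15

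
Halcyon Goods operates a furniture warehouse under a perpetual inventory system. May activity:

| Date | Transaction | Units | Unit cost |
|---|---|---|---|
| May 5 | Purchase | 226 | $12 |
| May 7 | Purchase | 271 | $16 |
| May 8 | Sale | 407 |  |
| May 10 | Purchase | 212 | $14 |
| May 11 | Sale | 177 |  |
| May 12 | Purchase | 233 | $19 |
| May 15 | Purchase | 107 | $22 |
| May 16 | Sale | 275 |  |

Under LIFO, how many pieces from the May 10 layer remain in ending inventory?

May 8, 407 sold [LIFO — newest first]: 271 @ $16 + 136 @ $12 = $5,968
May 11, 177 sold [LIFO — newest first]: 177 @ $14 = $2,478
May 16, 275 sold [LIFO — newest first]: 107 @ $22 + 168 @ $19 = $5,546
Total COGS = $5,968 + $2,478 + $5,546 = $13,992
Ending inventory: 90 @ $12 + 35 @ $14 + 65 @ $19 = $2,805
Check: goods available $16,797 = COGS $13,992 + ending $2,805

35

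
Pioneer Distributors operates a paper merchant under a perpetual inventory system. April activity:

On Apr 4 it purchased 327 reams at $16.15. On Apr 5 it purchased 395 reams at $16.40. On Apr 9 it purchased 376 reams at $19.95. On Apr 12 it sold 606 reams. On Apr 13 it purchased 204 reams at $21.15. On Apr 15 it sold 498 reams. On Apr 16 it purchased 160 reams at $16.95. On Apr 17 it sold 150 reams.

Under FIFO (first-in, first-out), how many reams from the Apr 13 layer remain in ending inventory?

48

Apr 12, 606 sold [FIFO — oldest first]: 327 @ $16.15 + 279 @ $16.40 = $9,856.65
Apr 15, 498 sold [FIFO — oldest first]: 116 @ $16.40 + 376 @ $19.95 + 6 @ $21.15 = $9,530.50
Apr 17, 150 sold [FIFO — oldest first]: 150 @ $21.15 = $3,172.50
Total COGS = $9,856.65 + $9,530.50 + $3,172.50 = $22,559.65
Ending inventory: 48 @ $21.15 + 160 @ $16.95 = $3,727.20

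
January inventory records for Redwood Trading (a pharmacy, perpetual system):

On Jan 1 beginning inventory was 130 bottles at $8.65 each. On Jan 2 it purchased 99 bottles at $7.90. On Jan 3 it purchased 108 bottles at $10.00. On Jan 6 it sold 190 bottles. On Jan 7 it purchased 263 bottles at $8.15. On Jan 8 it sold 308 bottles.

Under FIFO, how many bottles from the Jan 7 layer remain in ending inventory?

Jan 6, 190 sold [FIFO — oldest first]: 130 @ $8.65 + 60 @ $7.90 = $1,598.50
Jan 8, 308 sold [FIFO — oldest first]: 39 @ $7.90 + 108 @ $10.00 + 161 @ $8.15 = $2,700.25
Total COGS = $1,598.50 + $2,700.25 = $4,298.75
Ending inventory: 102 @ $8.15 = $831.30

102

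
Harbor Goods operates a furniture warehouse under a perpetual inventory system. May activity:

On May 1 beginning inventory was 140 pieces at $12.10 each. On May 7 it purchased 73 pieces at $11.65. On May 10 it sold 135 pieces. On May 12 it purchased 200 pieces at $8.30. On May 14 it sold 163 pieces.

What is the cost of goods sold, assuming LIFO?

COGS = $2,953.55

May 10, 135 sold [LIFO — newest first]: 73 @ $11.65 + 62 @ $12.10 = $1,600.65
May 14, 163 sold [LIFO — newest first]: 163 @ $8.30 = $1,352.90
Total COGS = $1,600.65 + $1,352.90 = $2,953.55
Ending inventory: 78 @ $12.10 + 37 @ $8.30 = $1,250.90
Check: goods available $4,204.45 = COGS $2,953.55 + ending $1,250.90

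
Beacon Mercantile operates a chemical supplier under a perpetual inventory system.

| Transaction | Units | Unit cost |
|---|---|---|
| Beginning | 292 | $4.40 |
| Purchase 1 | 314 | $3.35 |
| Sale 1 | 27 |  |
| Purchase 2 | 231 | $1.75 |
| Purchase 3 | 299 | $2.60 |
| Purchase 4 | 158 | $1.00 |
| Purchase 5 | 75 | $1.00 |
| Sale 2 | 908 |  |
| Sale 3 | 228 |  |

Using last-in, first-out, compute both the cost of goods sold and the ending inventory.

COGS = $2,844.95; ending inventory = $906.40

Sale 1 (27) [LIFO — newest first]: 27 @ $3.35 = $90.45
Sale 2 (908) [LIFO — newest first]: 75 @ $1.00 + 158 @ $1.00 + 299 @ $2.60 + 231 @ $1.75 + 145 @ $3.35 = $1,900.40
Sale 3 (228) [LIFO — newest first]: 142 @ $3.35 + 86 @ $4.40 = $854.10
Total COGS = $90.45 + $1,900.40 + $854.10 = $2,844.95
Ending inventory: 206 @ $4.40 = $906.40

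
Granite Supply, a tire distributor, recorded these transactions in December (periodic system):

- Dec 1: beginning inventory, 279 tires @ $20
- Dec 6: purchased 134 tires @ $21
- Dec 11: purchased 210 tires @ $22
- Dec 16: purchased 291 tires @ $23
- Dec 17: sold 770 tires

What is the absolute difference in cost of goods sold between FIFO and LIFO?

$432

FIFO COGS: 279 @ $20 + 134 @ $21 + 210 @ $22 + 147 @ $23 = $16,395
LIFO COGS: 291 @ $23 + 210 @ $22 + 134 @ $21 + 135 @ $20 = $16,827
Difference = |$16,395 − $16,827| = $432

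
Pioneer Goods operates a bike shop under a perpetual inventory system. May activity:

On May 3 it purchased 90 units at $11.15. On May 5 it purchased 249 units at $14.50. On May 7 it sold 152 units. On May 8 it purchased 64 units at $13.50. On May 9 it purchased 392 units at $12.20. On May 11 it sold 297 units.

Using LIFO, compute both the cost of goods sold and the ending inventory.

May 7, 152 sold [LIFO — newest first]: 152 @ $14.50 = $2,204.00
May 11, 297 sold [LIFO — newest first]: 297 @ $12.20 = $3,623.40
Total COGS = $2,204.00 + $3,623.40 = $5,827.40
Ending inventory: 90 @ $11.15 + 97 @ $14.50 + 64 @ $13.50 + 95 @ $12.20 = $4,433.00

COGS = $5,827.40; ending inventory = $4,433.00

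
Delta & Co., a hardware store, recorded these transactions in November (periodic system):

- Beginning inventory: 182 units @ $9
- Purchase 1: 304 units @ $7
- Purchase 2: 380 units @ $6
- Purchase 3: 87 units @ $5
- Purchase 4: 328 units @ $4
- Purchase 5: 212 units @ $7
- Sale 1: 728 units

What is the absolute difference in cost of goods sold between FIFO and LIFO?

FIFO COGS: 182 @ $9 + 304 @ $7 + 242 @ $6 = $5,218
LIFO COGS: 212 @ $7 + 328 @ $4 + 87 @ $5 + 101 @ $6 = $3,837
Difference = |$5,218 − $3,837| = $1,381

$1,381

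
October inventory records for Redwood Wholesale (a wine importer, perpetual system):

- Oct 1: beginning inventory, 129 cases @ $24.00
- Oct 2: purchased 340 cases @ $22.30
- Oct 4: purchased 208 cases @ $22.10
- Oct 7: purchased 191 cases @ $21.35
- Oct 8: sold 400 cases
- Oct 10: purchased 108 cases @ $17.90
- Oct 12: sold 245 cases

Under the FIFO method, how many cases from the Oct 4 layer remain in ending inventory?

32

Oct 8, 400 sold [FIFO — oldest first]: 129 @ $24.00 + 271 @ $22.30 = $9,139.30
Oct 12, 245 sold [FIFO — oldest first]: 69 @ $22.30 + 176 @ $22.10 = $5,428.30
Total COGS = $9,139.30 + $5,428.30 = $14,567.60
Ending inventory: 32 @ $22.10 + 191 @ $21.35 + 108 @ $17.90 = $6,718.25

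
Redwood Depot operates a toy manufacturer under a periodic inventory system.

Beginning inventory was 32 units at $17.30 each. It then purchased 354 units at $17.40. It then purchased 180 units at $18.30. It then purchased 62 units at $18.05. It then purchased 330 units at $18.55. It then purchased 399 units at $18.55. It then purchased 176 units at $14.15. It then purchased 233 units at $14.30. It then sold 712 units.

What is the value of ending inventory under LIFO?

Sale 1 (712) [LIFO — newest first]: 233 @ $14.30 + 176 @ $14.15 + 303 @ $18.55 = $11,442.95
Ending inventory: 32 @ $17.30 + 354 @ $17.40 + 180 @ $18.30 + 62 @ $18.05 + 330 @ $18.55 + 96 @ $18.55 = $19,028.60
Check: goods available $30,471.55 = COGS $11,442.95 + ending $19,028.60

Ending inventory = $19,028.60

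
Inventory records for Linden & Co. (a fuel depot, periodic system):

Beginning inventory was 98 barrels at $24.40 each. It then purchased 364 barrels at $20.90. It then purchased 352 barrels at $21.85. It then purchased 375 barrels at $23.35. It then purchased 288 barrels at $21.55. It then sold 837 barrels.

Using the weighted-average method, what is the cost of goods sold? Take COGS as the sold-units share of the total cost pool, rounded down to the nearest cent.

COGS = $18,503.90

Sale 1, sell 837: 837/1477 × $32,652.65 → $18,503.90
Ending inventory (cost pool remaining) = $14,148.75
Check: goods available $32,652.65 = COGS $18,503.90 + ending $14,148.75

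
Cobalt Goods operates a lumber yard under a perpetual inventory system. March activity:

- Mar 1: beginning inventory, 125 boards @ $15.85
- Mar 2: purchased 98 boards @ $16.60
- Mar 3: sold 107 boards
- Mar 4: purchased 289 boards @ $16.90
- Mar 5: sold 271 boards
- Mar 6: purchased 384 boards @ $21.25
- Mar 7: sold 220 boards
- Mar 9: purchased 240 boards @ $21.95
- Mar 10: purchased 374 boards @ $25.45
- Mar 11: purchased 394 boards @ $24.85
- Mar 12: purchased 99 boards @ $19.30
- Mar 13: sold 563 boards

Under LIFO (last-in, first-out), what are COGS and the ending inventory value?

Mar 3, 107 sold [LIFO — newest first]: 98 @ $16.60 + 9 @ $15.85 = $1,769.45
Mar 5, 271 sold [LIFO — newest first]: 271 @ $16.90 = $4,579.90
Mar 7, 220 sold [LIFO — newest first]: 220 @ $21.25 = $4,675.00
Mar 13, 563 sold [LIFO — newest first]: 99 @ $19.30 + 394 @ $24.85 + 70 @ $25.45 = $13,483.10
Total COGS = $1,769.45 + $4,579.90 + $4,675.00 + $13,483.10 = $24,507.45
Ending inventory: 116 @ $15.85 + 18 @ $16.90 + 164 @ $21.25 + 240 @ $21.95 + 304 @ $25.45 = $18,632.60

COGS = $24,507.45; ending inventory = $18,632.60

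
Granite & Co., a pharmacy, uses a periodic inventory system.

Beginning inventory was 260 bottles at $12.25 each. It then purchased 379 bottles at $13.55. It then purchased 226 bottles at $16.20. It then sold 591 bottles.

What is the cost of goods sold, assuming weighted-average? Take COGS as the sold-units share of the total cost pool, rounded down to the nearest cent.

Sale 1, sell 591: 591/865 × $11,981.65 → $8,186.30
Ending inventory (cost pool remaining) = $3,795.35

COGS = $8,186.30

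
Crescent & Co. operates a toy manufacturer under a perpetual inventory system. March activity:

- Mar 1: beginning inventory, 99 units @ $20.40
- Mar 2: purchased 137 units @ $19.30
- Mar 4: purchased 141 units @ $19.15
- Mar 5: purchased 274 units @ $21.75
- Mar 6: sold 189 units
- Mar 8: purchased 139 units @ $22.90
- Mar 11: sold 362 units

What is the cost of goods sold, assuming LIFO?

COGS = $11,785.30

Mar 6, 189 sold [LIFO — newest first]: 189 @ $21.75 = $4,110.75
Mar 11, 362 sold [LIFO — newest first]: 139 @ $22.90 + 85 @ $21.75 + 138 @ $19.15 = $7,674.55
Total COGS = $4,110.75 + $7,674.55 = $11,785.30
Ending inventory: 99 @ $20.40 + 137 @ $19.30 + 3 @ $19.15 = $4,721.15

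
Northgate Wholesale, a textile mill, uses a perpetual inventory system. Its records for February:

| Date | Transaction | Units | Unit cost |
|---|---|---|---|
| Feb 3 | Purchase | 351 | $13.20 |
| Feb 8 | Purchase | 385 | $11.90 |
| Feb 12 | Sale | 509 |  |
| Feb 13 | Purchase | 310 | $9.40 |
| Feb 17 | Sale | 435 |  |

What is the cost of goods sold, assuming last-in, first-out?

COGS = $10,782.30

Feb 12, 509 sold [LIFO — newest first]: 385 @ $11.90 + 124 @ $13.20 = $6,218.30
Feb 17, 435 sold [LIFO — newest first]: 310 @ $9.40 + 125 @ $13.20 = $4,564.00
Total COGS = $6,218.30 + $4,564.00 = $10,782.30
Ending inventory: 102 @ $13.20 = $1,346.40
Check: goods available $12,128.70 = COGS $10,782.30 + ending $1,346.40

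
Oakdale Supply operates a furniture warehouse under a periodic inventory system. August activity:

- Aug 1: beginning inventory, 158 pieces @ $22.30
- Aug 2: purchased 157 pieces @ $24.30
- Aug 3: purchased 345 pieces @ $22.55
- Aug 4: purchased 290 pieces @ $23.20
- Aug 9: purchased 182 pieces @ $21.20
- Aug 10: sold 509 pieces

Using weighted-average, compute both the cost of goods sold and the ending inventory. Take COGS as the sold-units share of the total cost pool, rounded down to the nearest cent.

COGS = $11,558.00; ending inventory = $14,146.65

Aug 10, sell 509: 509/1132 × $25,704.65 → $11,558.00
Ending inventory (cost pool remaining) = $14,146.65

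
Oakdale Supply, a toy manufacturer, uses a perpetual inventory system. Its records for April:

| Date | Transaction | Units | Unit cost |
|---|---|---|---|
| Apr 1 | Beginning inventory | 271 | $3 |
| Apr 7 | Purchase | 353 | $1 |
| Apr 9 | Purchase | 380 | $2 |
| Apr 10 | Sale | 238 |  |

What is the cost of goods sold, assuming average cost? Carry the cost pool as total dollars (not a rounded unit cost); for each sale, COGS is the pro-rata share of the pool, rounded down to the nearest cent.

COGS = $456.56

After Apr 1: 271 on hand, pool $813.00 (≈ $3.0000 each)
After Apr 7: 624 on hand, pool $1,166.00 (≈ $1.8686 each)
After Apr 9: 1004 on hand, pool $1,926.00 (≈ $1.9183 each)
Apr 10, sell 238: 238/1004 × $1,926.00 → $456.56
Ending inventory (cost pool remaining) = $1,469.44
Check: goods available $1,926.00 = COGS $456.56 + ending $1,469.44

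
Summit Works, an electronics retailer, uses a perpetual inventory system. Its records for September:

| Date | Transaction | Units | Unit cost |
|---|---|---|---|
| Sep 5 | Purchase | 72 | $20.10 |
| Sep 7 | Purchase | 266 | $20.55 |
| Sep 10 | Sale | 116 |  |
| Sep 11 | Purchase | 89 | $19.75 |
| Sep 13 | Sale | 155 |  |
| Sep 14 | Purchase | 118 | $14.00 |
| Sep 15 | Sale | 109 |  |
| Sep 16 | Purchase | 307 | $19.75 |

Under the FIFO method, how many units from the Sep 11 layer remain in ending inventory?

Sep 10, 116 sold [FIFO — oldest first]: 72 @ $20.10 + 44 @ $20.55 = $2,351.40
Sep 13, 155 sold [FIFO — oldest first]: 155 @ $20.55 = $3,185.25
Sep 15, 109 sold [FIFO — oldest first]: 67 @ $20.55 + 42 @ $19.75 = $2,206.35
Total COGS = $2,351.40 + $3,185.25 + $2,206.35 = $7,743.00
Ending inventory: 47 @ $19.75 + 118 @ $14.00 + 307 @ $19.75 = $8,643.50
Check: goods available $16,386.50 = COGS $7,743.00 + ending $8,643.50

47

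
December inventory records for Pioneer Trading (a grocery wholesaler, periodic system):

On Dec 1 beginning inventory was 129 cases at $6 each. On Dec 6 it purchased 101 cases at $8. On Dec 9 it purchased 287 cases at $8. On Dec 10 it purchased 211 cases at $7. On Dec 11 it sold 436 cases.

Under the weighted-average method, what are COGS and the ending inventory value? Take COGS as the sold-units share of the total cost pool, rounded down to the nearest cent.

Dec 11, sell 436: 436/728 × $5,355.00 → $3,207.11
Ending inventory (cost pool remaining) = $2,147.89

COGS = $3,207.11; ending inventory = $2,147.89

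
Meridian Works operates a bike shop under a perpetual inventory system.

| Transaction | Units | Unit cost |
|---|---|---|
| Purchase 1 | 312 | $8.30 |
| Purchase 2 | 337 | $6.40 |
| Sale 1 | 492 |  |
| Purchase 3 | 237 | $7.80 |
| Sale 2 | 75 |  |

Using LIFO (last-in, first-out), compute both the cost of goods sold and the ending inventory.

Sale 1 (492) [LIFO — newest first]: 337 @ $6.40 + 155 @ $8.30 = $3,443.30
Sale 2 (75) [LIFO — newest first]: 75 @ $7.80 = $585.00
Total COGS = $3,443.30 + $585.00 = $4,028.30
Ending inventory: 157 @ $8.30 + 162 @ $7.80 = $2,566.70

COGS = $4,028.30; ending inventory = $2,566.70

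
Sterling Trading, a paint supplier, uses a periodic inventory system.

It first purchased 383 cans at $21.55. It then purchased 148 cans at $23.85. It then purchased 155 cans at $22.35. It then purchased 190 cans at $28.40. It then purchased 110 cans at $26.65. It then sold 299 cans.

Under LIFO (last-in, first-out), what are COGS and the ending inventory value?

Sale 1 (299) [LIFO — newest first]: 110 @ $26.65 + 189 @ $28.40 = $8,299.10
Ending inventory: 383 @ $21.55 + 148 @ $23.85 + 155 @ $22.35 + 1 @ $28.40 = $15,276.10
Check: goods available $23,575.20 = COGS $8,299.10 + ending $15,276.10

COGS = $8,299.10; ending inventory = $15,276.10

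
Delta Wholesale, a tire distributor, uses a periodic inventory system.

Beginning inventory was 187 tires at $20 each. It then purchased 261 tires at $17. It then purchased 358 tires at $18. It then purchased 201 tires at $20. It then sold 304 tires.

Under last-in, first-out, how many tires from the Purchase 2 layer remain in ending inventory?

255

Sale 1 (304) [LIFO — newest first]: 201 @ $20 + 103 @ $18 = $5,874
Ending inventory: 187 @ $20 + 261 @ $17 + 255 @ $18 = $12,767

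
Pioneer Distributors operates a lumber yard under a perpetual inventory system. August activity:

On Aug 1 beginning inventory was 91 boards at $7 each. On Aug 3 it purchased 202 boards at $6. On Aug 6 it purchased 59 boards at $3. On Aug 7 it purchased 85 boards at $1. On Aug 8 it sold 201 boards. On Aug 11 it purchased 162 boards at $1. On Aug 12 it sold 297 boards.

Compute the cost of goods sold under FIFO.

COGS = $2,172

Aug 8, 201 sold [FIFO — oldest first]: 91 @ $7 + 110 @ $6 = $1,297
Aug 12, 297 sold [FIFO — oldest first]: 92 @ $6 + 59 @ $3 + 85 @ $1 + 61 @ $1 = $875
Total COGS = $1,297 + $875 = $2,172
Ending inventory: 101 @ $1 = $101
Check: goods available $2,273 = COGS $2,172 + ending $101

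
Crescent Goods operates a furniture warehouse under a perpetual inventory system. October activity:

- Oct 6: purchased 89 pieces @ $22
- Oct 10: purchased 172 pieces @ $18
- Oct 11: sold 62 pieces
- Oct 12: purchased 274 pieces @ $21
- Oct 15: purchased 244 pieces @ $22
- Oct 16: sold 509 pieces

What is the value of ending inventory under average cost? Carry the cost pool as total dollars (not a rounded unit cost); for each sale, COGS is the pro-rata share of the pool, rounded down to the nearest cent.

Ending inventory = $4,344.34

After Oct 6: 89 on hand, pool $1,958.00 (≈ $22.0000 each)
After Oct 10: 261 on hand, pool $5,054.00 (≈ $19.3640 each)
Oct 11, sell 62: 62/261 × $5,054.00 → $1,200.56
After Oct 12: 473 on hand, pool $9,607.44 (≈ $20.3117 each)
After Oct 15: 717 on hand, pool $14,975.44 (≈ $20.8862 each)
Oct 16, sell 509: 509/717 × $14,975.44 → $10,631.10
Total COGS = $1,200.56 + $10,631.10 = $11,831.66
Ending inventory (cost pool remaining) = $4,344.34
Check: goods available $16,176.00 = COGS $11,831.66 + ending $4,344.34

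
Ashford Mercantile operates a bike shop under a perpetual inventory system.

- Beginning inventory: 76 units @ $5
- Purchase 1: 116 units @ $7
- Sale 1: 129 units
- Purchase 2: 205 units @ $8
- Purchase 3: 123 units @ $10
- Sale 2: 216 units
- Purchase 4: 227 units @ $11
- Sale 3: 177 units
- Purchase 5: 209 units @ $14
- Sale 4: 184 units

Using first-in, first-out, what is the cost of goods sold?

COGS = $6,108

Sale 1 (129) [FIFO — oldest first]: 76 @ $5 + 53 @ $7 = $751
Sale 2 (216) [FIFO — oldest first]: 63 @ $7 + 153 @ $8 = $1,665
Sale 3 (177) [FIFO — oldest first]: 52 @ $8 + 123 @ $10 + 2 @ $11 = $1,668
Sale 4 (184) [FIFO — oldest first]: 184 @ $11 = $2,024
Total COGS = $751 + $1,665 + $1,668 + $2,024 = $6,108
Ending inventory: 41 @ $11 + 209 @ $14 = $3,377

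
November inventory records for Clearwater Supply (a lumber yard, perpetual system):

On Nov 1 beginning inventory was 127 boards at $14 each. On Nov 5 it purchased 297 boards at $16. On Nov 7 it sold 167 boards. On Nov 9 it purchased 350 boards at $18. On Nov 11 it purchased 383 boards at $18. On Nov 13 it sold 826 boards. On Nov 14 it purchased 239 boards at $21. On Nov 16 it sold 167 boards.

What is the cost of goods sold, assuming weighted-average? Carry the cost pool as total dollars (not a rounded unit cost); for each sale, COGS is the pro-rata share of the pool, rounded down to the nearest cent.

COGS = $20,139.91

After Nov 1: 127 on hand, pool $1,778.00 (≈ $14.0000 each)
After Nov 5: 424 on hand, pool $6,530.00 (≈ $15.4009 each)
Nov 7, sell 167: 167/424 × $6,530.00 → $2,571.95
After Nov 9: 607 on hand, pool $10,258.05 (≈ $16.8996 each)
After Nov 11: 990 on hand, pool $17,152.05 (≈ $17.3253 each)
Nov 13, sell 826: 826/990 × $17,152.05 → $14,310.70
After Nov 14: 403 on hand, pool $7,860.35 (≈ $19.5046 each)
Nov 16, sell 167: 167/403 × $7,860.35 → $3,257.26
Total COGS = $2,571.95 + $14,310.70 + $3,257.26 = $20,139.91
Ending inventory (cost pool remaining) = $4,603.09
Check: goods available $24,743.00 = COGS $20,139.91 + ending $4,603.09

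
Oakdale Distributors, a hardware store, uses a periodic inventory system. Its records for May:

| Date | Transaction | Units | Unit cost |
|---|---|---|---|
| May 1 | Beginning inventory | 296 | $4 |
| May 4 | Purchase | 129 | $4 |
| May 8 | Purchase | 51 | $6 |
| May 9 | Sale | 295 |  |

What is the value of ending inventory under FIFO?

Ending inventory = $826

May 9, 295 sold [FIFO — oldest first]: 295 @ $4 = $1,180
Ending inventory: 1 @ $4 + 129 @ $4 + 51 @ $6 = $826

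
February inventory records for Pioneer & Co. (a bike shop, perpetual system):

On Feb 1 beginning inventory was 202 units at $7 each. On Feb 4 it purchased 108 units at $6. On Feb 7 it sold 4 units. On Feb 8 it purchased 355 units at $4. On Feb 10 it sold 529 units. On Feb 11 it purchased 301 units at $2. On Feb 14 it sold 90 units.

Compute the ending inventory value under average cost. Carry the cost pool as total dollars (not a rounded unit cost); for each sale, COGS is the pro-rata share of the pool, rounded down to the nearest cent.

Ending inventory = $1,023.49

After Feb 1: 202 on hand, pool $1,414.00 (≈ $7.0000 each)
After Feb 4: 310 on hand, pool $2,062.00 (≈ $6.6516 each)
Feb 7, sell 4: 4/310 × $2,062.00 → $26.60
After Feb 8: 661 on hand, pool $3,455.40 (≈ $5.2275 each)
Feb 10, sell 529: 529/661 × $3,455.40 → $2,765.36
After Feb 11: 433 on hand, pool $1,292.04 (≈ $2.9839 each)
Feb 14, sell 90: 90/433 × $1,292.04 → $268.55
Total COGS = $26.60 + $2,765.36 + $268.55 = $3,060.51
Ending inventory (cost pool remaining) = $1,023.49
Check: goods available $4,084.00 = COGS $3,060.51 + ending $1,023.49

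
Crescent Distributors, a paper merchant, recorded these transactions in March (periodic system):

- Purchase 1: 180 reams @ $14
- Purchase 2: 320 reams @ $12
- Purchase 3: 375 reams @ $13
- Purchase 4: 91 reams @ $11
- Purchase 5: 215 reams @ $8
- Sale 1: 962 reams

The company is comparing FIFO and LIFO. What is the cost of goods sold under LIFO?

COGS = $10,968

FIFO COGS: 180 @ $14 + 320 @ $12 + 375 @ $13 + 87 @ $11 = $12,192
LIFO COGS: 215 @ $8 + 91 @ $11 + 375 @ $13 + 281 @ $12 = $10,968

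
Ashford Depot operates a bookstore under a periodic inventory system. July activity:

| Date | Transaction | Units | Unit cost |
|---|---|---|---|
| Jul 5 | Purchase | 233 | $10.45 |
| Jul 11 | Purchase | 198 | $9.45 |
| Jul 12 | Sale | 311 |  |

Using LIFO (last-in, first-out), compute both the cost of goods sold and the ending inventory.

Jul 12, 311 sold [LIFO — newest first]: 198 @ $9.45 + 113 @ $10.45 = $3,051.95
Ending inventory: 120 @ $10.45 = $1,254.00
Check: goods available $4,305.95 = COGS $3,051.95 + ending $1,254.00

COGS = $3,051.95; ending inventory = $1,254.00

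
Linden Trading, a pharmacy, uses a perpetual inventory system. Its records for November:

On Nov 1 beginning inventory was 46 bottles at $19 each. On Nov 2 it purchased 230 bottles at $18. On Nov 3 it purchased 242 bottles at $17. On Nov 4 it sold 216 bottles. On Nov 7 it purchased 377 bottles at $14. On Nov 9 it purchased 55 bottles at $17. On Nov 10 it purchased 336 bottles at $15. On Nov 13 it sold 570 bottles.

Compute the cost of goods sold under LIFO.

Nov 4, 216 sold [LIFO — newest first]: 216 @ $17 = $3,672
Nov 13, 570 sold [LIFO — newest first]: 336 @ $15 + 55 @ $17 + 179 @ $14 = $8,481
Total COGS = $3,672 + $8,481 = $12,153
Ending inventory: 46 @ $19 + 230 @ $18 + 26 @ $17 + 198 @ $14 = $8,228

COGS = $12,153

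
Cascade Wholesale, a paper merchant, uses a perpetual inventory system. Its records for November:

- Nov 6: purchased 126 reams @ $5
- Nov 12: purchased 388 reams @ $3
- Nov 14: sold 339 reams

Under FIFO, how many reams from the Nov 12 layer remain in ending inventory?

175

Nov 14, 339 sold [FIFO — oldest first]: 126 @ $5 + 213 @ $3 = $1,269
Ending inventory: 175 @ $3 = $525
Check: goods available $1,794 = COGS $1,269 + ending $525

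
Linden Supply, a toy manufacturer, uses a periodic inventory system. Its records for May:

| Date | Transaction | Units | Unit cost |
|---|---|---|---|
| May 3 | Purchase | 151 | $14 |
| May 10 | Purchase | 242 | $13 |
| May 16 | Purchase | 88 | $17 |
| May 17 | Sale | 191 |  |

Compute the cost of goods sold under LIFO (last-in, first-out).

COGS = $2,835

May 17, 191 sold [LIFO — newest first]: 88 @ $17 + 103 @ $13 = $2,835
Ending inventory: 151 @ $14 + 139 @ $13 = $3,921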